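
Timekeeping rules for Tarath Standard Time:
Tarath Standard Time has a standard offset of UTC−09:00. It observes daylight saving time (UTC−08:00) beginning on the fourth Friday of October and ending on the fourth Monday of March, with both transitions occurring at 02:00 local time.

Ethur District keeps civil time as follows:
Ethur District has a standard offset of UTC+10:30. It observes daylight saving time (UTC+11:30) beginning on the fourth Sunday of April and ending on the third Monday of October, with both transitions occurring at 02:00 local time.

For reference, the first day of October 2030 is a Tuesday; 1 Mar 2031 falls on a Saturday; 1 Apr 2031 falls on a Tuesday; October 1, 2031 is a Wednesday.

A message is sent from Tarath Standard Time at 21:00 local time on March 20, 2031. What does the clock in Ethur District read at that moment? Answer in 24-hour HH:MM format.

15:30

1 October 2030 is a Tuesday, so the first Friday is October 4 and the fourth is October 25.
1 March 2031 is a Saturday, so the first Monday is March 3 and the fourth is March 24.
March 20, 2031 lies within the daylight-saving period (25 October 2030 – 24 March 2031), so Tarath Standard Time is on daylight time, UTC−08:00.
21:00 Tarath Standard Time + 8h = 05:00 UTC (rolling into the next day, 21 March 2031).
1 April 2031 is a Tuesday, so the first Sunday is April 6 and the fourth is April 27.
1 October 2031 is a Wednesday, so the first Monday is October 6 and the third is October 20.
At the standard offset (UTC+10:30), 05:00 UTC + 10h30m = 15:30 Ethur District standard time.
Daylight saving runs 27 April – 20 October; the standard-time date in Ethur District, March 21, 2031, is outside that window, so Ethur District is on standard time at UTC+10:30.
05:00 UTC + 10h30m = 15:30 Ethur District.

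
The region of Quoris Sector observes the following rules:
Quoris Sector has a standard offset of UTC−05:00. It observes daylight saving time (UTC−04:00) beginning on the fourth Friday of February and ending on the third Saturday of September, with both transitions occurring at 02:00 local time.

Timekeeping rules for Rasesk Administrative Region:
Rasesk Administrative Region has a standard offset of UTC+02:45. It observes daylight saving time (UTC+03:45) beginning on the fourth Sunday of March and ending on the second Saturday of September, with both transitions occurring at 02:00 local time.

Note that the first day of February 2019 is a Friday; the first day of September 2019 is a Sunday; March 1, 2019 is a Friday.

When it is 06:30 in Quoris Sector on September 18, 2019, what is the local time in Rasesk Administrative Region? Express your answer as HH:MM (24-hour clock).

13:15

1 February 2019 is a Friday, so the first Friday is February 1 and the fourth is February 22.
1 September 2019 is a Sunday, so the first Saturday is September 7 and the third is September 21.
September 18, 2019 falls between 22 February and 21 September, so daylight saving is in effect and Quoris Sector is at UTC−04:00.
06:30 Quoris Sector + 4h = 10:30 UTC.
1 March 2019 is a Friday, so the first Sunday is March 3 and the fourth is March 24.
1 September 2019 is a Sunday, so the first Saturday is September 7 and the second is September 14.
At the standard offset (UTC+02:45), 10:30 UTC + 2h45m = 13:15 Rasesk Administrative Region standard time.
The standard-time date in Rasesk Administrative Region, September 18, 2019, does not fall between 24 March and 14 September, so daylight saving is not in effect and Rasesk Administrative Region is at UTC+02:45.
10:30 UTC + 2h45m = 13:15 Rasesk Administrative Region.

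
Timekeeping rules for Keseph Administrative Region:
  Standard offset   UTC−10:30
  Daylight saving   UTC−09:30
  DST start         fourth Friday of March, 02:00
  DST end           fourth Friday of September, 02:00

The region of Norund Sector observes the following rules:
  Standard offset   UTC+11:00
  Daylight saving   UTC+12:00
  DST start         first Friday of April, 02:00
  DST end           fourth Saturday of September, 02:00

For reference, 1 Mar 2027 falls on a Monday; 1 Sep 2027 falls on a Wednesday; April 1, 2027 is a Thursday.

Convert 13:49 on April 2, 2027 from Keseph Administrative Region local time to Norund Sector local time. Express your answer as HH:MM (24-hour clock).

11:19

1 March 2027 is a Monday, so the first Friday is March 5 and the fourth is March 26.
1 September 2027 is a Wednesday, so the first Friday is September 3 and the fourth is September 24.
Daylight saving runs 26 March – 24 September; April 2, 2027 is inside that window, so Keseph Administrative Region is at UTC−09:30.
13:49 Keseph Administrative Region + 9h30m = 23:19 UTC.
1 April 2027 is a Thursday, so the first Friday is April 2.
1 September 2027 is a Wednesday, so the first Saturday is September 4 and the fourth is September 25.
At the standard offset (UTC+11:00), 23:19 UTC + 11h = 10:19 Norund Sector standard time (rolling into the next day, 3 April 2027).
Daylight saving runs 2 April – 25 September; the standard-time date in Norund Sector, April 3, 2027, is inside that window, so Norund Sector is at UTC+12:00.
23:19 UTC + 12h = 11:19 Norund Sector (rolling into the next day, 3 April 2027).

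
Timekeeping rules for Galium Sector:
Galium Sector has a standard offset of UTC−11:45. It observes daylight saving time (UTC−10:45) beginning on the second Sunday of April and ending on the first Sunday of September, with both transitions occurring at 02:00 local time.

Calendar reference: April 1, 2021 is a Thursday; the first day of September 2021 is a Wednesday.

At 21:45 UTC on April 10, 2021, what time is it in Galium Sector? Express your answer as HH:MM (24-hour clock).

1 April 2021 is a Thursday, so the first Sunday is April 4 and the second is April 11.
1 September 2021 is a Wednesday, so the first Sunday is September 5.
At the standard offset (UTC−11:45), 21:45 UTC − 11h45m = 10:00 Galium Sector standard time.
The standard-time date in Galium Sector, April 10, 2021, does not fall between 11 April and 5 September, so daylight saving is not in effect and Galium Sector is at UTC−11:45.
21:45 UTC − 11h45m = 10:00 local.

10:00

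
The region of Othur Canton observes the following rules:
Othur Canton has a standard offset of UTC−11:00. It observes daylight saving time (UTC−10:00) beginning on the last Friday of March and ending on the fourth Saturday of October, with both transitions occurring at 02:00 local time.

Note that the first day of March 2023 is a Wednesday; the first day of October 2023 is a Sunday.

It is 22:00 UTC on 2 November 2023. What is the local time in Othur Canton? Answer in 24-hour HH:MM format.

11:00

1 March 2023 is a Wednesday, so Fridays fall on 3, 10, 17, 24, 31; the last is March 31.
1 October 2023 is a Sunday, so the first Saturday is October 7 and the fourth is October 28.
At the standard offset (UTC−11:00), 22:00 UTC − 11h = 11:00 Othur Canton standard time.
The standard-time date in Othur Canton, 2 November 2023, is outside the daylight-saving period (31 March – 28 October), so Othur Canton is on standard time, UTC−11:00.
22:00 UTC − 11h = 11:00 local.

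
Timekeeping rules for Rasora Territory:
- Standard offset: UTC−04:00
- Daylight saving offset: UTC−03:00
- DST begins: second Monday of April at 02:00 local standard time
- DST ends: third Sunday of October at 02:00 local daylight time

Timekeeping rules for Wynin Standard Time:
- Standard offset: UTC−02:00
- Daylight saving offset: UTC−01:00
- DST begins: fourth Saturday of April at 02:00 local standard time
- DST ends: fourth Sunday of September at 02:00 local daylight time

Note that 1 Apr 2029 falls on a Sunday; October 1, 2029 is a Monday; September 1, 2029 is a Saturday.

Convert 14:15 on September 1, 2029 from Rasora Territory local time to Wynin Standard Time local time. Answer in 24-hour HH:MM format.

16:15

1 April 2029 is a Sunday, so the first Monday is April 2 and the second is April 9.
1 October 2029 is a Monday, so the first Sunday is October 7 and the third is October 21.
Daylight saving runs 9 April – 21 October; September 1, 2029 is inside that window, so Rasora Territory is at UTC−03:00.
14:15 Rasora Territory + 3h = 17:15 UTC.
1 April 2029 is a Sunday, so the first Saturday is April 7 and the fourth is April 28.
1 September 2029 is a Saturday, so the first Sunday is September 2 and the fourth is September 23.
At the standard offset (UTC−02:00), 17:15 UTC − 2h = 15:15 Wynin Standard Time standard time.
The standard-time date in Wynin Standard Time, September 1, 2029, falls between 28 April and 23 September, so daylight saving is in effect and Wynin Standard Time is at UTC−01:00.
17:15 UTC − 1h = 16:15 Wynin Standard Time.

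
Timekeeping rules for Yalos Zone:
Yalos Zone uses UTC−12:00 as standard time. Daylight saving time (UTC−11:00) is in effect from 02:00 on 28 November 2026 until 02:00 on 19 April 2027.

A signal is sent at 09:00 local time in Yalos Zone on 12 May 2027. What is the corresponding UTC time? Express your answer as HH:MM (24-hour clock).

12 May 2027 is outside the daylight-saving period (28 November 2026 – 19 April 2027), so Yalos Zone is on standard time, UTC−12:00.
09:00 local + 12h = 21:00 UTC.

21:00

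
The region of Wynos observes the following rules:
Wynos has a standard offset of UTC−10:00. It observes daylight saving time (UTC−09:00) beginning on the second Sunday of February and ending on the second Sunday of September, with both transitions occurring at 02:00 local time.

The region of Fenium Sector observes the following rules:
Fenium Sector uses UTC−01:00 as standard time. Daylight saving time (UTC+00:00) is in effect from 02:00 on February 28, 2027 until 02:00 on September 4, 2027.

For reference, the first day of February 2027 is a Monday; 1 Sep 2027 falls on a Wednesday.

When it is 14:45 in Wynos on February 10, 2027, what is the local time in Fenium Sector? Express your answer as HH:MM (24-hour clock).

23:45

1 February 2027 is a Monday, so the first Sunday is February 7 and the second is February 14.
1 September 2027 is a Wednesday, so the first Sunday is September 5 and the second is September 12.
February 10, 2027 does not fall between 14 February and 12 September, so daylight saving is not in effect and Wynos is at UTC−10:00.
14:45 Wynos + 10h = 00:45 UTC (rolling into the next day, 11 February 2027).
At the standard offset (UTC−01:00), 00:45 UTC − 1h = 23:45 Fenium Sector standard time (rolling into the previous day, 10 February 2027).
The standard-time date in Fenium Sector, February 10, 2027, does not fall between 28 February and 4 September, so daylight saving is not in effect and Fenium Sector is at UTC−01:00.
00:45 UTC − 1h = 23:45 Fenium Sector (rolling into the previous day, 10 February 2027).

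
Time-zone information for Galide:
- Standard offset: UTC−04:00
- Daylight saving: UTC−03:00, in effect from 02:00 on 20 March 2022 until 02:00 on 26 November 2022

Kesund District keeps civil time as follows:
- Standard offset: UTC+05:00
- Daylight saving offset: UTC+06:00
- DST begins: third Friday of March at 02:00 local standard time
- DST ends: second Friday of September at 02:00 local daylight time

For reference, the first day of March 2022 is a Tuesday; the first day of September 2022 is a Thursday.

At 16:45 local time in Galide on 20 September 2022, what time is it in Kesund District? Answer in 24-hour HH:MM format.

20 September 2022 lies within the daylight-saving period (20 March – 26 November), so Galide is on daylight time, UTC−03:00.
16:45 Galide + 3h = 19:45 UTC.
1 March 2022 is a Tuesday, so the first Friday is March 4 and the third is March 18.
1 September 2022 is a Thursday, so the first Friday is September 2 and the second is September 9.
At the standard offset (UTC+05:00), 19:45 UTC + 5h = 00:45 Kesund District standard time (rolling into the next day, 21 September 2022).
The standard-time date in Kesund District, 21 September 2022, is outside the daylight-saving period (18 March – 9 September), so Kesund District is on standard time, UTC+05:00.
19:45 UTC + 5h = 00:45 Kesund District (rolling into the next day, 21 September 2022).

00:45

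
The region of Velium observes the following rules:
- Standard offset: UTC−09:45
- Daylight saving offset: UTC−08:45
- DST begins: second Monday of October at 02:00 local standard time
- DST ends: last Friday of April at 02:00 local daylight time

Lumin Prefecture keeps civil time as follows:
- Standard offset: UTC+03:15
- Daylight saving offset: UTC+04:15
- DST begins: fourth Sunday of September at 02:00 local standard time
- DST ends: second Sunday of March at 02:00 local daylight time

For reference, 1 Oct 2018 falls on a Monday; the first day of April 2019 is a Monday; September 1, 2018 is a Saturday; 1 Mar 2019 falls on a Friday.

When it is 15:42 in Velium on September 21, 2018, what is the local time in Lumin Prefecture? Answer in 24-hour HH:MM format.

04:42

1 October 2018 is a Monday, so the first Monday is October 1 and the second is October 8.
1 April 2019 is a Monday, so Fridays fall on 5, 12, 19, 26; the last is April 26.
September 21, 2018 does not fall between 8 October 2018 and 26 April 2019, so daylight saving is not in effect and Velium is at UTC−09:45.
15:42 Velium + 9h45m = 01:27 UTC (rolling into the next day, 22 September 2018).
1 September 2018 is a Saturday, so the first Sunday is September 2 and the fourth is September 23.
1 March 2019 is a Friday, so the first Sunday is March 3 and the second is March 10.
At the standard offset (UTC+03:15), 01:27 UTC + 3h15m = 04:42 Lumin Prefecture standard time.
The standard-time date in Lumin Prefecture, September 22, 2018, is outside the daylight-saving period (23 September 2018 – 10 March 2019), so Lumin Prefecture is on standard time, UTC+03:15.
01:27 UTC + 3h15m = 04:42 Lumin Prefecture.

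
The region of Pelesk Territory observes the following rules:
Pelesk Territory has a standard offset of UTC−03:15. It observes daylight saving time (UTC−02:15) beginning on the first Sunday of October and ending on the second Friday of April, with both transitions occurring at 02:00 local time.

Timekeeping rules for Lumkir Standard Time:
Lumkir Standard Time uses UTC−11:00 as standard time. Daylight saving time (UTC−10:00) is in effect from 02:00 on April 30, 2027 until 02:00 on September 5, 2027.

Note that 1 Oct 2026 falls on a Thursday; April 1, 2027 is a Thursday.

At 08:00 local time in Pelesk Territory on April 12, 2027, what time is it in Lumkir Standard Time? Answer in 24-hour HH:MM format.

00:15

1 October 2026 is a Thursday, so the first Sunday is October 4.
1 April 2027 is a Thursday, so the first Friday is April 2 and the second is April 9.
April 12, 2027 is outside the daylight-saving period (4 October 2026 – 9 April 2027), so Pelesk Territory is on standard time, UTC−03:15.
08:00 Pelesk Territory + 3h15m = 11:15 UTC.
At the standard offset (UTC−11:00), 11:15 UTC − 11h = 00:15 Lumkir Standard Time standard time.
The standard-time date in Lumkir Standard Time, April 12, 2027, is outside the daylight-saving period (30 April – 5 September), so Lumkir Standard Time is on standard time, UTC−11:00.
11:15 UTC − 11h = 00:15 Lumkir Standard Time.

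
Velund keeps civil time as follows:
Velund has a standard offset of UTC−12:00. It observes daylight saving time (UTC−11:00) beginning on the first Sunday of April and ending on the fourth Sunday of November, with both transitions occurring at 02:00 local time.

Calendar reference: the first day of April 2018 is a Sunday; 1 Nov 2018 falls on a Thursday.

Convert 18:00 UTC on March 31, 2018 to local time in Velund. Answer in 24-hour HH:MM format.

06:00

1 April 2018 is a Sunday, so the first Sunday is April 1.
1 November 2018 is a Thursday, so the first Sunday is November 4 and the fourth is November 25.
At the standard offset (UTC−12:00), 18:00 UTC − 12h = 06:00 Velund standard time.
The standard-time date in Velund, March 31, 2018, is outside the daylight-saving period (1 April – 25 November), so Velund is on standard time, UTC−12:00.
18:00 UTC − 12h = 06:00 local.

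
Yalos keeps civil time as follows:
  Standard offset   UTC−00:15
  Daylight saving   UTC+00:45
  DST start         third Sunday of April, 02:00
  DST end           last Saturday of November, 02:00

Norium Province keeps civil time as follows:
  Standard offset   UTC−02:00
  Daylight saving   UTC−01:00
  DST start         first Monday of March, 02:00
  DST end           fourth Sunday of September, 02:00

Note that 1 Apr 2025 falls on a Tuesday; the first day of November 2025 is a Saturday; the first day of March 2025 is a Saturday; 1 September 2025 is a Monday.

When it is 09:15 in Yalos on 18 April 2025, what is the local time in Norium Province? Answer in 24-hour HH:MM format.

08:30

1 April 2025 is a Tuesday, so the first Sunday is April 6 and the third is April 20.
1 November 2025 is a Saturday, so Saturdays fall on 1, 8, 15, 22, 29; the last is November 29.
Daylight saving runs 20 April – 29 November; 18 April 2025 is outside that window, so Yalos is on standard time at UTC−00:15.
09:15 Yalos + 0h15m = 09:30 UTC.
1 March 2025 is a Saturday, so the first Monday is March 3.
1 September 2025 is a Monday, so the first Sunday is September 7 and the fourth is September 28.
At the standard offset (UTC−02:00), 09:30 UTC − 2h = 07:30 Norium Province standard time.
The standard-time date in Norium Province, 18 April 2025, lies within the daylight-saving period (3 March – 28 September), so Norium Province is on daylight time, UTC−01:00.
09:30 UTC − 1h = 08:30 Norium Province.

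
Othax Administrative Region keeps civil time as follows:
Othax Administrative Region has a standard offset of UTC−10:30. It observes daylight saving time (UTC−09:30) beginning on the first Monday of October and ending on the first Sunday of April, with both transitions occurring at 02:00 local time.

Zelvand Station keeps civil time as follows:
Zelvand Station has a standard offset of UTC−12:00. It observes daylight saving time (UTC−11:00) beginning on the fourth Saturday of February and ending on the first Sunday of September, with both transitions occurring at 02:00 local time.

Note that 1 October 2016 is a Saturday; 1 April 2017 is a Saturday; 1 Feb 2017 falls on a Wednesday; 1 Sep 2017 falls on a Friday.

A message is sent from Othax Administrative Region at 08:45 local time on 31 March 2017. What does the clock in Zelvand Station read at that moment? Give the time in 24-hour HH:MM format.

1 October 2016 is a Saturday, so the first Monday is October 3.
1 April 2017 is a Saturday, so the first Sunday is April 2.
Daylight saving runs 3 October 2016 – 2 April 2017; 31 March 2017 is inside that window, so Othax Administrative Region is at UTC−09:30.
08:45 Othax Administrative Region + 9h30m = 18:15 UTC.
1 February 2017 is a Wednesday, so the first Saturday is February 4 and the fourth is February 25.
1 September 2017 is a Friday, so the first Sunday is September 3.
At the standard offset (UTC−12:00), 18:15 UTC − 12h = 06:15 Zelvand Station standard time.
Daylight saving runs 25 February – 3 September; the standard-time date in Zelvand Station, 31 March 2017, is inside that window, so Zelvand Station is at UTC−11:00.
18:15 UTC − 11h = 07:15 Zelvand Station.

07:15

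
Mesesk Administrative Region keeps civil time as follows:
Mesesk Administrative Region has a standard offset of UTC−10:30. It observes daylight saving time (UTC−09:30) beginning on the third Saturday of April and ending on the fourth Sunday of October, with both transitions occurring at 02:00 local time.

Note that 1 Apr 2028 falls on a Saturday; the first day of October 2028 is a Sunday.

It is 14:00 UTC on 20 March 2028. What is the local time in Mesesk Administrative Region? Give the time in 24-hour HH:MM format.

1 April 2028 is a Saturday, so the first Saturday is April 1 and the third is April 15.
1 October 2028 is a Sunday, so the first Sunday is October 1 and the fourth is October 22.
At the standard offset (UTC−10:30), 14:00 UTC − 10h30m = 03:30 Mesesk Administrative Region standard time.
Daylight saving runs 15 April – 22 October; the standard-time date in Mesesk Administrative Region, 20 March 2028, is outside that window, so Mesesk Administrative Region is on standard time at UTC−10:30.
14:00 UTC − 10h30m = 03:30 local.

03:30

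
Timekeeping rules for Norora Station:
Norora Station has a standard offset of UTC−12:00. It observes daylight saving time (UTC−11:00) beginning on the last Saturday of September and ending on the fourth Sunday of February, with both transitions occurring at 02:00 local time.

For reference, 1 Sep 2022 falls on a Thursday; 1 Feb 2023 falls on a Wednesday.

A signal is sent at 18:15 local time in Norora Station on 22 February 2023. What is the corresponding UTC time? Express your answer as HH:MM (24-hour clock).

05:15

1 September 2022 is a Thursday, so Saturdays fall on 3, 10, 17, 24; the last is September 24.
1 February 2023 is a Wednesday, so the first Sunday is February 5 and the fourth is February 26.
22 February 2023 falls between 24 September 2022 and 26 February 2023, so daylight saving is in effect and Norora Station is at UTC−11:00.
18:15 local + 11h = 05:15 UTC (rolling into the next day, 23 February 2023).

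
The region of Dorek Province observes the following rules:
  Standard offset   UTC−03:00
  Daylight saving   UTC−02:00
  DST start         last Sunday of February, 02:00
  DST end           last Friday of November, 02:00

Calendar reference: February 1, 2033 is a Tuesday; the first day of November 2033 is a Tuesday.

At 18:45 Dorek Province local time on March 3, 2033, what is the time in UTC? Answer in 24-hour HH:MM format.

1 February 2033 is a Tuesday, so Sundays fall on 6, 13, 20, 27; the last is February 27.
1 November 2033 is a Tuesday, so Fridays fall on 4, 11, 18, 25; the last is November 25.
March 3, 2033 lies within the daylight-saving period (27 February – 25 November), so Dorek Province is on daylight time, UTC−02:00.
18:45 local + 2h = 20:45 UTC.

20:45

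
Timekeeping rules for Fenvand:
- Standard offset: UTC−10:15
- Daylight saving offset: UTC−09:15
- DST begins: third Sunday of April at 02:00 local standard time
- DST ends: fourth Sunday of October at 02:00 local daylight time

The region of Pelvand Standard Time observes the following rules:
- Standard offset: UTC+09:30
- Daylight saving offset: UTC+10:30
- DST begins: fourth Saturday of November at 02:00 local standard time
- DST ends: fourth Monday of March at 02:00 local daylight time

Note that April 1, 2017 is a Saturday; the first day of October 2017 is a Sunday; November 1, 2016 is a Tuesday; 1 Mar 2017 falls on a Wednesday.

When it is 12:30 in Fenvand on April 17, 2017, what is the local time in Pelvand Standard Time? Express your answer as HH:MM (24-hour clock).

07:15

1 April 2017 is a Saturday, so the first Sunday is April 2 and the third is April 16.
1 October 2017 is a Sunday, so the first Sunday is October 1 and the fourth is October 22.
April 17, 2017 lies within the daylight-saving period (16 April – 22 October), so Fenvand is on daylight time, UTC−09:15.
12:30 Fenvand + 9h15m = 21:45 UTC.
1 November 2016 is a Tuesday, so the first Saturday is November 5 and the fourth is November 26.
1 March 2017 is a Wednesday, so the first Monday is March 6 and the fourth is March 27.
At the standard offset (UTC+09:30), 21:45 UTC + 9h30m = 07:15 Pelvand Standard Time standard time (rolling into the next day, 18 April 2017).
The standard-time date in Pelvand Standard Time, April 18, 2017, is outside the daylight-saving period (26 November 2016 – 27 March 2017), so Pelvand Standard Time is on standard time, UTC+09:30.
21:45 UTC + 9h30m = 07:15 Pelvand Standard Time (rolling into the next day, 18 April 2017).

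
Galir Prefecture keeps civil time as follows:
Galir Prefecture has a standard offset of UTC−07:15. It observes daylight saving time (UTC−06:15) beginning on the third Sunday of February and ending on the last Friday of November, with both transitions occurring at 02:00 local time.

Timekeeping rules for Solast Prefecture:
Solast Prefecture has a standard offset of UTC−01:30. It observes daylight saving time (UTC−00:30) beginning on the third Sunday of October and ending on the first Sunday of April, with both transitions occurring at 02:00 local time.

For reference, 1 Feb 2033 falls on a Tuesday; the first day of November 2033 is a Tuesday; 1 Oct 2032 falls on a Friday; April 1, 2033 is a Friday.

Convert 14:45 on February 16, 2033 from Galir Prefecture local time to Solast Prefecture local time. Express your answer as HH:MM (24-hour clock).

1 February 2033 is a Tuesday, so the first Sunday is February 6 and the third is February 20.
1 November 2033 is a Tuesday, so Fridays fall on 4, 11, 18, 25; the last is November 25.
Daylight saving runs 20 February – 25 November; February 16, 2033 is outside that window, so Galir Prefecture is on standard time at UTC−07:15.
14:45 Galir Prefecture + 7h15m = 22:00 UTC.
1 October 2032 is a Friday, so the first Sunday is October 3 and the third is October 17.
1 April 2033 is a Friday, so the first Sunday is April 3.
At the standard offset (UTC−01:30), 22:00 UTC − 1h30m = 20:30 Solast Prefecture standard time.
The standard-time date in Solast Prefecture, February 16, 2033, falls between 17 October 2032 and 3 April 2033, so daylight saving is in effect and Solast Prefecture is at UTC−00:30.
22:00 UTC − 0h30m = 21:30 Solast Prefecture.

21:30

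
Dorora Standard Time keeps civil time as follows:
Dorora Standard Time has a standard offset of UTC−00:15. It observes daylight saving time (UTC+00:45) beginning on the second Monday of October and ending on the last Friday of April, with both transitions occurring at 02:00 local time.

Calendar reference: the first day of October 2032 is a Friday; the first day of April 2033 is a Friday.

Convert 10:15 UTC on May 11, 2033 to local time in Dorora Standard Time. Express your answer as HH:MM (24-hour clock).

10:00

1 October 2032 is a Friday, so the first Monday is October 4 and the second is October 11.
1 April 2033 is a Friday, so Fridays fall on 1, 8, 15, 22, 29; the last is April 29.
At the standard offset (UTC−00:15), 10:15 UTC − 0h15m = 10:00 Dorora Standard Time standard time.
Daylight saving runs 11 October 2032 – 29 April 2033; the standard-time date in Dorora Standard Time, May 11, 2033, is outside that window, so Dorora Standard Time is on standard time at UTC−00:15.
10:15 UTC − 0h15m = 10:00 local.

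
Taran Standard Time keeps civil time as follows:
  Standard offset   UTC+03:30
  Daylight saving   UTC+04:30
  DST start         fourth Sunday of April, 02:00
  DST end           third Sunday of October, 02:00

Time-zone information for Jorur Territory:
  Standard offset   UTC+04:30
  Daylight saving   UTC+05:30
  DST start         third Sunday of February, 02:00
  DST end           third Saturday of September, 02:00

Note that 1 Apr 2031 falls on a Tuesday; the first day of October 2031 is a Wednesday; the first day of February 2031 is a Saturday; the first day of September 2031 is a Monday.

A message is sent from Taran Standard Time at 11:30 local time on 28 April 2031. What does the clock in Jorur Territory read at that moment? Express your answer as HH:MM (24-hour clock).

1 April 2031 is a Tuesday, so the first Sunday is April 6 and the fourth is April 27.
1 October 2031 is a Wednesday, so the first Sunday is October 5 and the third is October 19.
Daylight saving runs 27 April – 19 October; 28 April 2031 is inside that window, so Taran Standard Time is at UTC+04:30.
11:30 Taran Standard Time − 4h30m = 07:00 UTC.
1 February 2031 is a Saturday, so the first Sunday is February 2 and the third is February 16.
1 September 2031 is a Monday, so the first Saturday is September 6 and the third is September 20.
At the standard offset (UTC+04:30), 07:00 UTC + 4h30m = 11:30 Jorur Territory standard time.
Daylight saving runs 16 February – 20 September; the standard-time date in Jorur Territory, 28 April 2031, is inside that window, so Jorur Territory is at UTC+05:30.
07:00 UTC + 5h30m = 12:30 Jorur Territory.

12:30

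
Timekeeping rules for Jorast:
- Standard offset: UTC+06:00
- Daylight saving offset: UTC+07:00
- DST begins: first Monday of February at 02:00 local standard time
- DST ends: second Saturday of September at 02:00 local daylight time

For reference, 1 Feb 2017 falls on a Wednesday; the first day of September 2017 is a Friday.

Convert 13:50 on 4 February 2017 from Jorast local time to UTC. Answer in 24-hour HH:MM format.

07:50

1 February 2017 is a Wednesday, so the first Monday is February 6.
1 September 2017 is a Friday, so the first Saturday is September 2 and the second is September 9.
4 February 2017 is outside the daylight-saving period (6 February – 9 September), so Jorast is on standard time, UTC+06:00.
13:50 local − 6h = 07:50 UTC.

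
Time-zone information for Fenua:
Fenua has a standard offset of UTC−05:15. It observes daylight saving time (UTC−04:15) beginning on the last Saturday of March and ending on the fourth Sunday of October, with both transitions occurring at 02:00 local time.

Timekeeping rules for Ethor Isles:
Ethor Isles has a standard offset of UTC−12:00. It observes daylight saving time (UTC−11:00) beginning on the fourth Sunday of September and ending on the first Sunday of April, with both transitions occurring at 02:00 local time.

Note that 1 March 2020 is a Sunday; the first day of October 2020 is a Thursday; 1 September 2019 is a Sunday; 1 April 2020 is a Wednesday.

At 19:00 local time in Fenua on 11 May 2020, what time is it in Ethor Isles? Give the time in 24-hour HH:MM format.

1 March 2020 is a Sunday, so Saturdays fall on 7, 14, 21, 28; the last is March 28.
1 October 2020 is a Thursday, so the first Sunday is October 4 and the fourth is October 25.
Daylight saving runs 28 March – 25 October; 11 May 2020 is inside that window, so Fenua is at UTC−04:15.
19:00 Fenua + 4h15m = 23:15 UTC.
1 September 2019 is a Sunday, so the first Sunday is September 1 and the fourth is September 22.
1 April 2020 is a Wednesday, so the first Sunday is April 5.
At the standard offset (UTC−12:00), 23:15 UTC − 12h = 11:15 Ethor Isles standard time.
The standard-time date in Ethor Isles, 11 May 2020, does not fall between 22 September 2019 and 5 April 2020, so daylight saving is not in effect and Ethor Isles is at UTC−12:00.
23:15 UTC − 12h = 11:15 Ethor Isles.

11:15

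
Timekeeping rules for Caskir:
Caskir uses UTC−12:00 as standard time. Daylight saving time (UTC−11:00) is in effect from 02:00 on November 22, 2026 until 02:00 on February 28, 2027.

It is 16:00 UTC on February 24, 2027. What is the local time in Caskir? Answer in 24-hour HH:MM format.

At the standard offset (UTC−12:00), 16:00 UTC − 12h = 04:00 Caskir standard time.
The standard-time date in Caskir, February 24, 2027, falls between 22 November 2026 and 28 February 2027, so daylight saving is in effect and Caskir is at UTC−11:00.
16:00 UTC − 11h = 05:00 local.

05:00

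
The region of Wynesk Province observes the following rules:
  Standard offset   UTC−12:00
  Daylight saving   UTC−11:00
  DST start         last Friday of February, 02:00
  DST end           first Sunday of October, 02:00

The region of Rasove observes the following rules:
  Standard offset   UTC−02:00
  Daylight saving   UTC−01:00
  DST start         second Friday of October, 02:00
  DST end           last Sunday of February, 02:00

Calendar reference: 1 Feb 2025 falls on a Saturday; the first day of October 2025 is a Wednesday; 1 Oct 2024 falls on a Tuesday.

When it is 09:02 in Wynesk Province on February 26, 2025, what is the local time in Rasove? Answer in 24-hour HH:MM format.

19:02

1 February 2025 is a Saturday, so Fridays fall on 7, 14, 21, 28; the last is February 28.
1 October 2025 is a Wednesday, so the first Sunday is October 5.
February 26, 2025 does not fall between 28 February and 5 October, so daylight saving is not in effect and Wynesk Province is at UTC−12:00.
09:02 Wynesk Province + 12h = 21:02 UTC.
1 October 2024 is a Tuesday, so the first Friday is October 4 and the second is October 11.
1 February 2025 is a Saturday, so Sundays fall on 2, 9, 16, 23; the last is February 23.
At the standard offset (UTC−02:00), 21:02 UTC − 2h = 19:02 Rasove standard time.
The standard-time date in Rasove, February 26, 2025, is outside the daylight-saving period (11 October 2024 – 23 February 2025), so Rasove is on standard time, UTC−02:00.
21:02 UTC − 2h = 19:02 Rasove.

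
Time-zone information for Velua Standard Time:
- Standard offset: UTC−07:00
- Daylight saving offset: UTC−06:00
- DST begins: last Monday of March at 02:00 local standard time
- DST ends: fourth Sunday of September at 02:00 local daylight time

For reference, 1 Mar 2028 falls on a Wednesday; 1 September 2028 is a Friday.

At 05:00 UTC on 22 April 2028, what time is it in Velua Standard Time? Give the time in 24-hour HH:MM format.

23:00

1 March 2028 is a Wednesday, so Mondays fall on 6, 13, 20, 27; the last is March 27.
1 September 2028 is a Friday, so the first Sunday is September 3 and the fourth is September 24.
At the standard offset (UTC−07:00), 05:00 UTC − 7h = 22:00 Velua Standard Time standard time (rolling into the previous day, 21 April 2028).
The standard-time date in Velua Standard Time, 21 April 2028, falls between 27 March and 24 September, so daylight saving is in effect and Velua Standard Time is at UTC−06:00.
05:00 UTC − 6h = 23:00 local (rolling into the previous day, 21 April 2028).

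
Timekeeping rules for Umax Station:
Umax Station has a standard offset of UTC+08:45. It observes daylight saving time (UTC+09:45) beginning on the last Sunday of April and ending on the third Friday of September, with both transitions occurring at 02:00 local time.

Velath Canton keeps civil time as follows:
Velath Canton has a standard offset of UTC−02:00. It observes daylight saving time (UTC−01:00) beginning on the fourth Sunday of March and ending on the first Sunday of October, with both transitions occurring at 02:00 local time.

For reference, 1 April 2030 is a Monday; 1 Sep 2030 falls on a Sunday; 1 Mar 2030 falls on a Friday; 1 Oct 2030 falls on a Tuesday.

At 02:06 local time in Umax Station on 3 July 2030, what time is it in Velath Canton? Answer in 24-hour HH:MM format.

1 April 2030 is a Monday, so Sundays fall on 7, 14, 21, 28; the last is April 28.
1 September 2030 is a Sunday, so the first Friday is September 6 and the third is September 20.
Daylight saving runs 28 April – 20 September; 3 July 2030 is inside that window, so Umax Station is at UTC+09:45.
02:06 Umax Station − 9h45m = 16:21 UTC (rolling into the previous day, 2 July 2030).
1 March 2030 is a Friday, so the first Sunday is March 3 and the fourth is March 24.
1 October 2030 is a Tuesday, so the first Sunday is October 6.
At the standard offset (UTC−02:00), 16:21 UTC − 2h = 14:21 Velath Canton standard time.
The standard-time date in Velath Canton, 2 July 2030, lies within the daylight-saving period (24 March – 6 October), so Velath Canton is on daylight time, UTC−01:00.
16:21 UTC − 1h = 15:21 Velath Canton.

15:21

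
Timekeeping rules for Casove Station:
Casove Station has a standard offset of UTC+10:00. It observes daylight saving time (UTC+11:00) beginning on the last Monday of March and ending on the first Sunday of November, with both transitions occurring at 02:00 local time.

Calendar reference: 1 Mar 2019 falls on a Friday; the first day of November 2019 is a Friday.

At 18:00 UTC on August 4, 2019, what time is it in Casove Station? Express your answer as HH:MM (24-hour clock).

1 March 2019 is a Friday, so Mondays fall on 4, 11, 18, 25; the last is March 25.
1 November 2019 is a Friday, so the first Sunday is November 3.
At the standard offset (UTC+10:00), 18:00 UTC + 10h = 04:00 Casove Station standard time (rolling into the next day, 5 August 2019).
The standard-time date in Casove Station, August 5, 2019, falls between 25 March and 3 November, so daylight saving is in effect and Casove Station is at UTC+11:00.
18:00 UTC + 11h = 05:00 local (rolling into the next day, 5 August 2019).

05:00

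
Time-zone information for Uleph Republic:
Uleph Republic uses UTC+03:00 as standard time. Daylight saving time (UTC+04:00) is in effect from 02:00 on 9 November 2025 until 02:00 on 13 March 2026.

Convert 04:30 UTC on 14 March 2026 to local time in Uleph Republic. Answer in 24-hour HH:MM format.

07:30

At the standard offset (UTC+03:00), 04:30 UTC + 3h = 07:30 Uleph Republic standard time.
The standard-time date in Uleph Republic, 14 March 2026, does not fall between 9 November 2025 and 13 March 2026, so daylight saving is not in effect and Uleph Republic is at UTC+03:00.
04:30 UTC + 3h = 07:30 local.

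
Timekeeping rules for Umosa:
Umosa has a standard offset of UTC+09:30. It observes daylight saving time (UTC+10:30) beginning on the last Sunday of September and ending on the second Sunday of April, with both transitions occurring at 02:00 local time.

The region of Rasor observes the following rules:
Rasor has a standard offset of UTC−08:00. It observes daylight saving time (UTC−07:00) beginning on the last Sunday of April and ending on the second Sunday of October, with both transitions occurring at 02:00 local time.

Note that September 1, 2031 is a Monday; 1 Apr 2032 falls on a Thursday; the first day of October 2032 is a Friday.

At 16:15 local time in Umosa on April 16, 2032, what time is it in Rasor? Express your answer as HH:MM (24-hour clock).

1 September 2031 is a Monday, so Sundays fall on 7, 14, 21, 28; the last is September 28.
1 April 2032 is a Thursday, so the first Sunday is April 4 and the second is April 11.
April 16, 2032 does not fall between 28 September 2031 and 11 April 2032, so daylight saving is not in effect and Umosa is at UTC+09:30.
16:15 Umosa − 9h30m = 06:45 UTC.
1 April 2032 is a Thursday, so Sundays fall on 4, 11, 18, 25; the last is April 25.
1 October 2032 is a Friday, so the first Sunday is October 3 and the second is October 10.
At the standard offset (UTC−08:00), 06:45 UTC − 8h = 22:45 Rasor standard time (rolling into the previous day, 15 April 2032).
The standard-time date in Rasor, April 15, 2032, does not fall between 25 April and 10 October, so daylight saving is not in effect and Rasor is at UTC−08:00.
06:45 UTC − 8h = 22:45 Rasor (rolling into the previous day, 15 April 2032).

22:45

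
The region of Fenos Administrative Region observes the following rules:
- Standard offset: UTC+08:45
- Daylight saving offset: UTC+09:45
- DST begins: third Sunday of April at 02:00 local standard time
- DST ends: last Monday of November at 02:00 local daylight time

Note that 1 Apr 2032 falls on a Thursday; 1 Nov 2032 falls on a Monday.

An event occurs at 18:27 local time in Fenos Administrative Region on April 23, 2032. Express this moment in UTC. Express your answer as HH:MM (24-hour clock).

08:42

1 April 2032 is a Thursday, so the first Sunday is April 4 and the third is April 18.
1 November 2032 is a Monday, so Mondays fall on 1, 8, 15, 22, 29; the last is November 29.
April 23, 2032 falls between 18 April and 29 November, so daylight saving is in effect and Fenos Administrative Region is at UTC+09:45.
18:27 local − 9h45m = 08:42 UTC.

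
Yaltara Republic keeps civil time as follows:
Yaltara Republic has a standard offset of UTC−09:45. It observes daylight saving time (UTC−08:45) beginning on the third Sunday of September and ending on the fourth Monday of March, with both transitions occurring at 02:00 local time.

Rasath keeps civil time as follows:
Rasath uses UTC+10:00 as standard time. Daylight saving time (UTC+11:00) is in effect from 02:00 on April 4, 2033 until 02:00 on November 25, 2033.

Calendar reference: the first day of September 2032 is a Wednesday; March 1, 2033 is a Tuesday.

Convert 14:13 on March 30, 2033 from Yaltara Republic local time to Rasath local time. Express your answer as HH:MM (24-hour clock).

1 September 2032 is a Wednesday, so the first Sunday is September 5 and the third is September 19.
1 March 2033 is a Tuesday, so the first Monday is March 7 and the fourth is March 28.
March 30, 2033 does not fall between 19 September 2032 and 28 March 2033, so daylight saving is not in effect and Yaltara Republic is at UTC−09:45.
14:13 Yaltara Republic + 9h45m = 23:58 UTC.
At the standard offset (UTC+10:00), 23:58 UTC + 10h = 09:58 Rasath standard time (rolling into the next day, 31 March 2033).
Daylight saving runs 4 April – 25 November; the standard-time date in Rasath, March 31, 2033, is outside that window, so Rasath is on standard time at UTC+10:00.
23:58 UTC + 10h = 09:58 Rasath (rolling into the next day, 31 March 2033).

09:58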